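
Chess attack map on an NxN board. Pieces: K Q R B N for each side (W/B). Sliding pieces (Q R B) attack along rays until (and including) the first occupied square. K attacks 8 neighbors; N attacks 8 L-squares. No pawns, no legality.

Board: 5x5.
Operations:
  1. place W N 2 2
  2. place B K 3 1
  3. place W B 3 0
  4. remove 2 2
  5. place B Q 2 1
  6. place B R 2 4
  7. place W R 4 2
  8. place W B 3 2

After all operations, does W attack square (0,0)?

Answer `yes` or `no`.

Op 1: place WN@(2,2)
Op 2: place BK@(3,1)
Op 3: place WB@(3,0)
Op 4: remove (2,2)
Op 5: place BQ@(2,1)
Op 6: place BR@(2,4)
Op 7: place WR@(4,2)
Op 8: place WB@(3,2)
Per-piece attacks for W:
  WB@(3,0): attacks (4,1) (2,1) [ray(-1,1) blocked at (2,1)]
  WB@(3,2): attacks (4,3) (4,1) (2,3) (1,4) (2,1) [ray(-1,-1) blocked at (2,1)]
  WR@(4,2): attacks (4,3) (4,4) (4,1) (4,0) (3,2) [ray(-1,0) blocked at (3,2)]
W attacks (0,0): no

Answer: no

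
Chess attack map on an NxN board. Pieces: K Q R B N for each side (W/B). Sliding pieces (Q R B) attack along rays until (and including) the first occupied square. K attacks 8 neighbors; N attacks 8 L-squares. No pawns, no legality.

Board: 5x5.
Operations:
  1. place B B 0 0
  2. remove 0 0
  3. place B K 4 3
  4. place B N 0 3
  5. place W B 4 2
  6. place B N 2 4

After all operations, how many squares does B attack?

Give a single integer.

Op 1: place BB@(0,0)
Op 2: remove (0,0)
Op 3: place BK@(4,3)
Op 4: place BN@(0,3)
Op 5: place WB@(4,2)
Op 6: place BN@(2,4)
Per-piece attacks for B:
  BN@(0,3): attacks (2,4) (1,1) (2,2)
  BN@(2,4): attacks (3,2) (4,3) (1,2) (0,3)
  BK@(4,3): attacks (4,4) (4,2) (3,3) (3,4) (3,2)
Union (11 distinct): (0,3) (1,1) (1,2) (2,2) (2,4) (3,2) (3,3) (3,4) (4,2) (4,3) (4,4)

Answer: 11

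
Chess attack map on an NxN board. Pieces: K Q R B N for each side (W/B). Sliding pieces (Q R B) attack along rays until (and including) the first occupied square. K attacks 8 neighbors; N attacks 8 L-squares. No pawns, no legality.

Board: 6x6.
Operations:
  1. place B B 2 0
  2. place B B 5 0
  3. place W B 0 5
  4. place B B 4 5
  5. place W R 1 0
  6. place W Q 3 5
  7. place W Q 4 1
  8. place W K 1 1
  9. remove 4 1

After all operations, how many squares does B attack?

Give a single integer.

Op 1: place BB@(2,0)
Op 2: place BB@(5,0)
Op 3: place WB@(0,5)
Op 4: place BB@(4,5)
Op 5: place WR@(1,0)
Op 6: place WQ@(3,5)
Op 7: place WQ@(4,1)
Op 8: place WK@(1,1)
Op 9: remove (4,1)
Per-piece attacks for B:
  BB@(2,0): attacks (3,1) (4,2) (5,3) (1,1) [ray(-1,1) blocked at (1,1)]
  BB@(4,5): attacks (5,4) (3,4) (2,3) (1,2) (0,1)
  BB@(5,0): attacks (4,1) (3,2) (2,3) (1,4) (0,5) [ray(-1,1) blocked at (0,5)]
Union (13 distinct): (0,1) (0,5) (1,1) (1,2) (1,4) (2,3) (3,1) (3,2) (3,4) (4,1) (4,2) (5,3) (5,4)

Answer: 13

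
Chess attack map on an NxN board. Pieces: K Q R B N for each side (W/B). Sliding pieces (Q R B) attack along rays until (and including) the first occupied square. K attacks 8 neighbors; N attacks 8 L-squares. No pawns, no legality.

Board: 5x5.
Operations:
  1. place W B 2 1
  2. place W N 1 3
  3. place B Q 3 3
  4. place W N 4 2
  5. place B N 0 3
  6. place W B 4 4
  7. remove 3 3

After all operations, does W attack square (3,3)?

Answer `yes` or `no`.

Op 1: place WB@(2,1)
Op 2: place WN@(1,3)
Op 3: place BQ@(3,3)
Op 4: place WN@(4,2)
Op 5: place BN@(0,3)
Op 6: place WB@(4,4)
Op 7: remove (3,3)
Per-piece attacks for W:
  WN@(1,3): attacks (3,4) (2,1) (3,2) (0,1)
  WB@(2,1): attacks (3,2) (4,3) (3,0) (1,2) (0,3) (1,0) [ray(-1,1) blocked at (0,3)]
  WN@(4,2): attacks (3,4) (2,3) (3,0) (2,1)
  WB@(4,4): attacks (3,3) (2,2) (1,1) (0,0)
W attacks (3,3): yes

Answer: yes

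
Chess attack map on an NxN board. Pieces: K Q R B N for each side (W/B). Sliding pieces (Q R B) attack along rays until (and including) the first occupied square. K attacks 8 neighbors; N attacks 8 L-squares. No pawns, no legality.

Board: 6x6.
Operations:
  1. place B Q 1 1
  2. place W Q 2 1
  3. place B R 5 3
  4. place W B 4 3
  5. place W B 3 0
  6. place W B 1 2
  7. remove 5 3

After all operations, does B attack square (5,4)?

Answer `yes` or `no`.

Op 1: place BQ@(1,1)
Op 2: place WQ@(2,1)
Op 3: place BR@(5,3)
Op 4: place WB@(4,3)
Op 5: place WB@(3,0)
Op 6: place WB@(1,2)
Op 7: remove (5,3)
Per-piece attacks for B:
  BQ@(1,1): attacks (1,2) (1,0) (2,1) (0,1) (2,2) (3,3) (4,4) (5,5) (2,0) (0,2) (0,0) [ray(0,1) blocked at (1,2); ray(1,0) blocked at (2,1)]
B attacks (5,4): no

Answer: no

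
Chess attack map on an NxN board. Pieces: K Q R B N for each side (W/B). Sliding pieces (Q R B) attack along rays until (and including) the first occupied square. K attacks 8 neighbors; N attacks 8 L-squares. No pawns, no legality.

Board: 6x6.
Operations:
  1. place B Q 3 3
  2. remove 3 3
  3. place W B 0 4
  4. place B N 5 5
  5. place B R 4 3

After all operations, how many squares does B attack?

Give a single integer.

Answer: 12

Derivation:
Op 1: place BQ@(3,3)
Op 2: remove (3,3)
Op 3: place WB@(0,4)
Op 4: place BN@(5,5)
Op 5: place BR@(4,3)
Per-piece attacks for B:
  BR@(4,3): attacks (4,4) (4,5) (4,2) (4,1) (4,0) (5,3) (3,3) (2,3) (1,3) (0,3)
  BN@(5,5): attacks (4,3) (3,4)
Union (12 distinct): (0,3) (1,3) (2,3) (3,3) (3,4) (4,0) (4,1) (4,2) (4,3) (4,4) (4,5) (5,3)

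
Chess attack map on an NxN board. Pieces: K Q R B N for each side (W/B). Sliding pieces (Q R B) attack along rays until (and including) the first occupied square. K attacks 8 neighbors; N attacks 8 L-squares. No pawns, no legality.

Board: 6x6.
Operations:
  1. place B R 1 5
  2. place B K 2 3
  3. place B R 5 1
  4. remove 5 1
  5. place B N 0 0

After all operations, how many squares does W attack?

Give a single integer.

Op 1: place BR@(1,5)
Op 2: place BK@(2,3)
Op 3: place BR@(5,1)
Op 4: remove (5,1)
Op 5: place BN@(0,0)
Per-piece attacks for W:
Union (0 distinct): (none)

Answer: 0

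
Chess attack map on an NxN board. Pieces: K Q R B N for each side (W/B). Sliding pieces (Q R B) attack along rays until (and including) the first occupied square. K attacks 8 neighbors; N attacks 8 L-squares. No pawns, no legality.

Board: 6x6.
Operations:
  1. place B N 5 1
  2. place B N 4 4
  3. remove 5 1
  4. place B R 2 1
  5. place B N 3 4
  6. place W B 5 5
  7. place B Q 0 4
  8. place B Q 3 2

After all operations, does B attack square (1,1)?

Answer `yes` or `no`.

Op 1: place BN@(5,1)
Op 2: place BN@(4,4)
Op 3: remove (5,1)
Op 4: place BR@(2,1)
Op 5: place BN@(3,4)
Op 6: place WB@(5,5)
Op 7: place BQ@(0,4)
Op 8: place BQ@(3,2)
Per-piece attacks for B:
  BQ@(0,4): attacks (0,5) (0,3) (0,2) (0,1) (0,0) (1,4) (2,4) (3,4) (1,5) (1,3) (2,2) (3,1) (4,0) [ray(1,0) blocked at (3,4)]
  BR@(2,1): attacks (2,2) (2,3) (2,4) (2,5) (2,0) (3,1) (4,1) (5,1) (1,1) (0,1)
  BQ@(3,2): attacks (3,3) (3,4) (3,1) (3,0) (4,2) (5,2) (2,2) (1,2) (0,2) (4,3) (5,4) (4,1) (5,0) (2,3) (1,4) (0,5) (2,1) [ray(0,1) blocked at (3,4); ray(-1,-1) blocked at (2,1)]
  BN@(3,4): attacks (5,5) (1,5) (4,2) (5,3) (2,2) (1,3)
  BN@(4,4): attacks (2,5) (5,2) (3,2) (2,3)
B attacks (1,1): yes

Answer: yes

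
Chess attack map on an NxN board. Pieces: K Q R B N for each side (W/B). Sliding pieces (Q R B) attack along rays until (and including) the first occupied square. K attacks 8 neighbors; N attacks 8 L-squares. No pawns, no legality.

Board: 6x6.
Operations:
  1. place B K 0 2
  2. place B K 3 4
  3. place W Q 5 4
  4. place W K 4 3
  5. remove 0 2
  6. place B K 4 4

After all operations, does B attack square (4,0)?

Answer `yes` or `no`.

Op 1: place BK@(0,2)
Op 2: place BK@(3,4)
Op 3: place WQ@(5,4)
Op 4: place WK@(4,3)
Op 5: remove (0,2)
Op 6: place BK@(4,4)
Per-piece attacks for B:
  BK@(3,4): attacks (3,5) (3,3) (4,4) (2,4) (4,5) (4,3) (2,5) (2,3)
  BK@(4,4): attacks (4,5) (4,3) (5,4) (3,4) (5,5) (5,3) (3,5) (3,3)
B attacks (4,0): no

Answer: no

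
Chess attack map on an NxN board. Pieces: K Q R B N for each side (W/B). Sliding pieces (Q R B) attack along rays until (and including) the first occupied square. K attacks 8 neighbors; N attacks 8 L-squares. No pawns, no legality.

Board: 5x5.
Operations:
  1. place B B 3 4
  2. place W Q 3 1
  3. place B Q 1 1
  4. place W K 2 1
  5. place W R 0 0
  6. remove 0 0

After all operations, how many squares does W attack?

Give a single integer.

Op 1: place BB@(3,4)
Op 2: place WQ@(3,1)
Op 3: place BQ@(1,1)
Op 4: place WK@(2,1)
Op 5: place WR@(0,0)
Op 6: remove (0,0)
Per-piece attacks for W:
  WK@(2,1): attacks (2,2) (2,0) (3,1) (1,1) (3,2) (3,0) (1,2) (1,0)
  WQ@(3,1): attacks (3,2) (3,3) (3,4) (3,0) (4,1) (2,1) (4,2) (4,0) (2,2) (1,3) (0,4) (2,0) [ray(0,1) blocked at (3,4); ray(-1,0) blocked at (2,1)]
Union (16 distinct): (0,4) (1,0) (1,1) (1,2) (1,3) (2,0) (2,1) (2,2) (3,0) (3,1) (3,2) (3,3) (3,4) (4,0) (4,1) (4,2)

Answer: 16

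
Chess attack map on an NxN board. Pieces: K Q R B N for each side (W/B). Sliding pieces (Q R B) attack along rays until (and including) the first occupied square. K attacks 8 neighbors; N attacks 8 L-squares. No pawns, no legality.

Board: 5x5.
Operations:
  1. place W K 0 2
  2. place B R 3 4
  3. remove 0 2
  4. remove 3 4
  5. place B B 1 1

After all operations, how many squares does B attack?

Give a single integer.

Answer: 6

Derivation:
Op 1: place WK@(0,2)
Op 2: place BR@(3,4)
Op 3: remove (0,2)
Op 4: remove (3,4)
Op 5: place BB@(1,1)
Per-piece attacks for B:
  BB@(1,1): attacks (2,2) (3,3) (4,4) (2,0) (0,2) (0,0)
Union (6 distinct): (0,0) (0,2) (2,0) (2,2) (3,3) (4,4)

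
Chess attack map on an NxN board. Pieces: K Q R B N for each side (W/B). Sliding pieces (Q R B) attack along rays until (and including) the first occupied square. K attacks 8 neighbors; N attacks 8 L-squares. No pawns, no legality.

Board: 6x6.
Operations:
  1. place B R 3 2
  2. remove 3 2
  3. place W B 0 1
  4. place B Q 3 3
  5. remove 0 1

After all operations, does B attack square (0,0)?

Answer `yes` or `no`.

Answer: yes

Derivation:
Op 1: place BR@(3,2)
Op 2: remove (3,2)
Op 3: place WB@(0,1)
Op 4: place BQ@(3,3)
Op 5: remove (0,1)
Per-piece attacks for B:
  BQ@(3,3): attacks (3,4) (3,5) (3,2) (3,1) (3,0) (4,3) (5,3) (2,3) (1,3) (0,3) (4,4) (5,5) (4,2) (5,1) (2,4) (1,5) (2,2) (1,1) (0,0)
B attacks (0,0): yes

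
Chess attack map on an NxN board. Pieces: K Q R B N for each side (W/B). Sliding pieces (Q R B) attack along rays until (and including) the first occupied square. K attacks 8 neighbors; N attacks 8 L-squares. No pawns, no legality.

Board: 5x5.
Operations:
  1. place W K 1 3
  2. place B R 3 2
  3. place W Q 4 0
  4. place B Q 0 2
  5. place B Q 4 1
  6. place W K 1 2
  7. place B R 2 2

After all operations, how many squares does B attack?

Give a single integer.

Answer: 21

Derivation:
Op 1: place WK@(1,3)
Op 2: place BR@(3,2)
Op 3: place WQ@(4,0)
Op 4: place BQ@(0,2)
Op 5: place BQ@(4,1)
Op 6: place WK@(1,2)
Op 7: place BR@(2,2)
Per-piece attacks for B:
  BQ@(0,2): attacks (0,3) (0,4) (0,1) (0,0) (1,2) (1,3) (1,1) (2,0) [ray(1,0) blocked at (1,2); ray(1,1) blocked at (1,3)]
  BR@(2,2): attacks (2,3) (2,4) (2,1) (2,0) (3,2) (1,2) [ray(1,0) blocked at (3,2); ray(-1,0) blocked at (1,2)]
  BR@(3,2): attacks (3,3) (3,4) (3,1) (3,0) (4,2) (2,2) [ray(-1,0) blocked at (2,2)]
  BQ@(4,1): attacks (4,2) (4,3) (4,4) (4,0) (3,1) (2,1) (1,1) (0,1) (3,2) (3,0) [ray(0,-1) blocked at (4,0); ray(-1,1) blocked at (3,2)]
Union (21 distinct): (0,0) (0,1) (0,3) (0,4) (1,1) (1,2) (1,3) (2,0) (2,1) (2,2) (2,3) (2,4) (3,0) (3,1) (3,2) (3,3) (3,4) (4,0) (4,2) (4,3) (4,4)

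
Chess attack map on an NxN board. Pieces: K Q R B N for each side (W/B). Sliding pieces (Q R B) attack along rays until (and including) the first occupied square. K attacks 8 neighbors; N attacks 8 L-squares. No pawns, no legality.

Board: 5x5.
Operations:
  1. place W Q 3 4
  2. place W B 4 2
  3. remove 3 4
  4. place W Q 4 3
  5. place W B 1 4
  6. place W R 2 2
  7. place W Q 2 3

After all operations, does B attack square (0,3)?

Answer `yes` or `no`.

Answer: no

Derivation:
Op 1: place WQ@(3,4)
Op 2: place WB@(4,2)
Op 3: remove (3,4)
Op 4: place WQ@(4,3)
Op 5: place WB@(1,4)
Op 6: place WR@(2,2)
Op 7: place WQ@(2,3)
Per-piece attacks for B:
B attacks (0,3): no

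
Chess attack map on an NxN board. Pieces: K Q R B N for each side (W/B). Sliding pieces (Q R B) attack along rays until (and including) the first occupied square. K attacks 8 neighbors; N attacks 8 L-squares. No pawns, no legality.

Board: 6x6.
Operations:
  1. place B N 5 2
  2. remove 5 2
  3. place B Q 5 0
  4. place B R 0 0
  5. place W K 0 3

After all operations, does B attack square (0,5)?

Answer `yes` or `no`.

Op 1: place BN@(5,2)
Op 2: remove (5,2)
Op 3: place BQ@(5,0)
Op 4: place BR@(0,0)
Op 5: place WK@(0,3)
Per-piece attacks for B:
  BR@(0,0): attacks (0,1) (0,2) (0,3) (1,0) (2,0) (3,0) (4,0) (5,0) [ray(0,1) blocked at (0,3); ray(1,0) blocked at (5,0)]
  BQ@(5,0): attacks (5,1) (5,2) (5,3) (5,4) (5,5) (4,0) (3,0) (2,0) (1,0) (0,0) (4,1) (3,2) (2,3) (1,4) (0,5) [ray(-1,0) blocked at (0,0)]
B attacks (0,5): yes

Answer: yes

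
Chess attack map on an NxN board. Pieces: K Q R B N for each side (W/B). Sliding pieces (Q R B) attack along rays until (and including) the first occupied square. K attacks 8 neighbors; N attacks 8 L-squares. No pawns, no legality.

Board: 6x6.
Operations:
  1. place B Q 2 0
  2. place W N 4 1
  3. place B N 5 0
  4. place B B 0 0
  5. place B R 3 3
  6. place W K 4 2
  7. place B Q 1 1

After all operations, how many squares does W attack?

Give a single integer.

Answer: 10

Derivation:
Op 1: place BQ@(2,0)
Op 2: place WN@(4,1)
Op 3: place BN@(5,0)
Op 4: place BB@(0,0)
Op 5: place BR@(3,3)
Op 6: place WK@(4,2)
Op 7: place BQ@(1,1)
Per-piece attacks for W:
  WN@(4,1): attacks (5,3) (3,3) (2,2) (2,0)
  WK@(4,2): attacks (4,3) (4,1) (5,2) (3,2) (5,3) (5,1) (3,3) (3,1)
Union (10 distinct): (2,0) (2,2) (3,1) (3,2) (3,3) (4,1) (4,3) (5,1) (5,2) (5,3)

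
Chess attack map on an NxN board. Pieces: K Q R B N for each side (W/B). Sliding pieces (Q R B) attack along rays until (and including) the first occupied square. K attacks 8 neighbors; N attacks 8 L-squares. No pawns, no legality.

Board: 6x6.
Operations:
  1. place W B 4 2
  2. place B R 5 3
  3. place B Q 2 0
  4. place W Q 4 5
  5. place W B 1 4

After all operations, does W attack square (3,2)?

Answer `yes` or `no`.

Answer: yes

Derivation:
Op 1: place WB@(4,2)
Op 2: place BR@(5,3)
Op 3: place BQ@(2,0)
Op 4: place WQ@(4,5)
Op 5: place WB@(1,4)
Per-piece attacks for W:
  WB@(1,4): attacks (2,5) (2,3) (3,2) (4,1) (5,0) (0,5) (0,3)
  WB@(4,2): attacks (5,3) (5,1) (3,3) (2,4) (1,5) (3,1) (2,0) [ray(1,1) blocked at (5,3); ray(-1,-1) blocked at (2,0)]
  WQ@(4,5): attacks (4,4) (4,3) (4,2) (5,5) (3,5) (2,5) (1,5) (0,5) (5,4) (3,4) (2,3) (1,2) (0,1) [ray(0,-1) blocked at (4,2)]
W attacks (3,2): yes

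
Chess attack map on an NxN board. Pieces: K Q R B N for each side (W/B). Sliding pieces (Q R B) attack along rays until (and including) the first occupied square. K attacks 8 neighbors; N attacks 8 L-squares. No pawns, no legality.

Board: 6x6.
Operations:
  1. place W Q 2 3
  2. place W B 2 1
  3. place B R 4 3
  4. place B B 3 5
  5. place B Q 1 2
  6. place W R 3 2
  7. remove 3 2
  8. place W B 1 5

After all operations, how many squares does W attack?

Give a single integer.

Answer: 21

Derivation:
Op 1: place WQ@(2,3)
Op 2: place WB@(2,1)
Op 3: place BR@(4,3)
Op 4: place BB@(3,5)
Op 5: place BQ@(1,2)
Op 6: place WR@(3,2)
Op 7: remove (3,2)
Op 8: place WB@(1,5)
Per-piece attacks for W:
  WB@(1,5): attacks (2,4) (3,3) (4,2) (5,1) (0,4)
  WB@(2,1): attacks (3,2) (4,3) (3,0) (1,2) (1,0) [ray(1,1) blocked at (4,3); ray(-1,1) blocked at (1,2)]
  WQ@(2,3): attacks (2,4) (2,5) (2,2) (2,1) (3,3) (4,3) (1,3) (0,3) (3,4) (4,5) (3,2) (4,1) (5,0) (1,4) (0,5) (1,2) [ray(0,-1) blocked at (2,1); ray(1,0) blocked at (4,3); ray(-1,-1) blocked at (1,2)]
Union (21 distinct): (0,3) (0,4) (0,5) (1,0) (1,2) (1,3) (1,4) (2,1) (2,2) (2,4) (2,5) (3,0) (3,2) (3,3) (3,4) (4,1) (4,2) (4,3) (4,5) (5,0) (5,1)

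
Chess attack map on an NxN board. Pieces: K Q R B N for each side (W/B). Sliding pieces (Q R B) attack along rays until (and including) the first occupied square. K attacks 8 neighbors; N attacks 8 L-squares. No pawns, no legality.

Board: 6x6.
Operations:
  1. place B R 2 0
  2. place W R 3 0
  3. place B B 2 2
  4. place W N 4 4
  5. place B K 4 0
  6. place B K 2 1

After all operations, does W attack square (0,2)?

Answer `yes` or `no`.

Answer: no

Derivation:
Op 1: place BR@(2,0)
Op 2: place WR@(3,0)
Op 3: place BB@(2,2)
Op 4: place WN@(4,4)
Op 5: place BK@(4,0)
Op 6: place BK@(2,1)
Per-piece attacks for W:
  WR@(3,0): attacks (3,1) (3,2) (3,3) (3,4) (3,5) (4,0) (2,0) [ray(1,0) blocked at (4,0); ray(-1,0) blocked at (2,0)]
  WN@(4,4): attacks (2,5) (5,2) (3,2) (2,3)
W attacks (0,2): no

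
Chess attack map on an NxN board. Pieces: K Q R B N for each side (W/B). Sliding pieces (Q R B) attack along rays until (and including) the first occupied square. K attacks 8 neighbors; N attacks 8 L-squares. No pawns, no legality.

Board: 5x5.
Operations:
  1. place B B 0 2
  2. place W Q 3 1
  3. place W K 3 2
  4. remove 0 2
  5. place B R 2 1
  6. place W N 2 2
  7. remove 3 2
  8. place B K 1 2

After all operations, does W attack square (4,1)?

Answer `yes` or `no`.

Answer: yes

Derivation:
Op 1: place BB@(0,2)
Op 2: place WQ@(3,1)
Op 3: place WK@(3,2)
Op 4: remove (0,2)
Op 5: place BR@(2,1)
Op 6: place WN@(2,2)
Op 7: remove (3,2)
Op 8: place BK@(1,2)
Per-piece attacks for W:
  WN@(2,2): attacks (3,4) (4,3) (1,4) (0,3) (3,0) (4,1) (1,0) (0,1)
  WQ@(3,1): attacks (3,2) (3,3) (3,4) (3,0) (4,1) (2,1) (4,2) (4,0) (2,2) (2,0) [ray(-1,0) blocked at (2,1); ray(-1,1) blocked at (2,2)]
W attacks (4,1): yes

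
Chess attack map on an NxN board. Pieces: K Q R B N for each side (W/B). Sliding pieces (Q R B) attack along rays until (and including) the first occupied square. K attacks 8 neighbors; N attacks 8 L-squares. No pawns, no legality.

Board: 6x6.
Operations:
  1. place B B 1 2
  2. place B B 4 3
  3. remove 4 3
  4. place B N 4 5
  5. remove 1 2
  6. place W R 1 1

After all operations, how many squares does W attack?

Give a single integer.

Answer: 10

Derivation:
Op 1: place BB@(1,2)
Op 2: place BB@(4,3)
Op 3: remove (4,3)
Op 4: place BN@(4,5)
Op 5: remove (1,2)
Op 6: place WR@(1,1)
Per-piece attacks for W:
  WR@(1,1): attacks (1,2) (1,3) (1,4) (1,5) (1,0) (2,1) (3,1) (4,1) (5,1) (0,1)
Union (10 distinct): (0,1) (1,0) (1,2) (1,3) (1,4) (1,5) (2,1) (3,1) (4,1) (5,1)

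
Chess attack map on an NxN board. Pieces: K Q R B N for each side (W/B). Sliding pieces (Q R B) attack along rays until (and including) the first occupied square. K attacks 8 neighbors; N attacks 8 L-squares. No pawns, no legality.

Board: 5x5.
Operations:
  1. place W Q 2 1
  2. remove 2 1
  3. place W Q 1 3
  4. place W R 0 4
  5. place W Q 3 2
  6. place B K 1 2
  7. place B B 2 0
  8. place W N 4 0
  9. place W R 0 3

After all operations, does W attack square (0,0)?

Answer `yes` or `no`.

Answer: yes

Derivation:
Op 1: place WQ@(2,1)
Op 2: remove (2,1)
Op 3: place WQ@(1,3)
Op 4: place WR@(0,4)
Op 5: place WQ@(3,2)
Op 6: place BK@(1,2)
Op 7: place BB@(2,0)
Op 8: place WN@(4,0)
Op 9: place WR@(0,3)
Per-piece attacks for W:
  WR@(0,3): attacks (0,4) (0,2) (0,1) (0,0) (1,3) [ray(0,1) blocked at (0,4); ray(1,0) blocked at (1,3)]
  WR@(0,4): attacks (0,3) (1,4) (2,4) (3,4) (4,4) [ray(0,-1) blocked at (0,3)]
  WQ@(1,3): attacks (1,4) (1,2) (2,3) (3,3) (4,3) (0,3) (2,4) (2,2) (3,1) (4,0) (0,4) (0,2) [ray(0,-1) blocked at (1,2); ray(-1,0) blocked at (0,3); ray(1,-1) blocked at (4,0); ray(-1,1) blocked at (0,4)]
  WQ@(3,2): attacks (3,3) (3,4) (3,1) (3,0) (4,2) (2,2) (1,2) (4,3) (4,1) (2,3) (1,4) (2,1) (1,0) [ray(-1,0) blocked at (1,2)]
  WN@(4,0): attacks (3,2) (2,1)
W attacks (0,0): yes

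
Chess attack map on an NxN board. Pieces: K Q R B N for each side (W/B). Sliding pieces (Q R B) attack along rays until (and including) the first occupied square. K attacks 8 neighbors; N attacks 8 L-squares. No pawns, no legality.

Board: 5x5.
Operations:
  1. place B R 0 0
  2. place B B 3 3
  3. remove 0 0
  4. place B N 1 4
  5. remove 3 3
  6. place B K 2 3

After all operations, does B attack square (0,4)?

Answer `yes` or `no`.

Answer: no

Derivation:
Op 1: place BR@(0,0)
Op 2: place BB@(3,3)
Op 3: remove (0,0)
Op 4: place BN@(1,4)
Op 5: remove (3,3)
Op 6: place BK@(2,3)
Per-piece attacks for B:
  BN@(1,4): attacks (2,2) (3,3) (0,2)
  BK@(2,3): attacks (2,4) (2,2) (3,3) (1,3) (3,4) (3,2) (1,4) (1,2)
B attacks (0,4): no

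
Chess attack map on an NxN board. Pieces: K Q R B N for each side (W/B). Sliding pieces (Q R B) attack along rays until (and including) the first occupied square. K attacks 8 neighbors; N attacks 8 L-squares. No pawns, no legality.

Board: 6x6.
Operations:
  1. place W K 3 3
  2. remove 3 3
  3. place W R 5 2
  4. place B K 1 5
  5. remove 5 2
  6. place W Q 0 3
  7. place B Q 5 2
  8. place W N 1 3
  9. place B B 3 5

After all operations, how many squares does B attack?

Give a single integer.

Answer: 21

Derivation:
Op 1: place WK@(3,3)
Op 2: remove (3,3)
Op 3: place WR@(5,2)
Op 4: place BK@(1,5)
Op 5: remove (5,2)
Op 6: place WQ@(0,3)
Op 7: place BQ@(5,2)
Op 8: place WN@(1,3)
Op 9: place BB@(3,5)
Per-piece attacks for B:
  BK@(1,5): attacks (1,4) (2,5) (0,5) (2,4) (0,4)
  BB@(3,5): attacks (4,4) (5,3) (2,4) (1,3) [ray(-1,-1) blocked at (1,3)]
  BQ@(5,2): attacks (5,3) (5,4) (5,5) (5,1) (5,0) (4,2) (3,2) (2,2) (1,2) (0,2) (4,3) (3,4) (2,5) (4,1) (3,0)
Union (21 distinct): (0,2) (0,4) (0,5) (1,2) (1,3) (1,4) (2,2) (2,4) (2,5) (3,0) (3,2) (3,4) (4,1) (4,2) (4,3) (4,4) (5,0) (5,1) (5,3) (5,4) (5,5)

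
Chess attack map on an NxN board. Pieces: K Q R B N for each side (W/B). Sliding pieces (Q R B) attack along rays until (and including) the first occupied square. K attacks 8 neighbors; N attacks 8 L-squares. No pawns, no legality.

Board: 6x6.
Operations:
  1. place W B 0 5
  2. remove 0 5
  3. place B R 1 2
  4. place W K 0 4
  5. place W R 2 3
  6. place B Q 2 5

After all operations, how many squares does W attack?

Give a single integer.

Answer: 13

Derivation:
Op 1: place WB@(0,5)
Op 2: remove (0,5)
Op 3: place BR@(1,2)
Op 4: place WK@(0,4)
Op 5: place WR@(2,3)
Op 6: place BQ@(2,5)
Per-piece attacks for W:
  WK@(0,4): attacks (0,5) (0,3) (1,4) (1,5) (1,3)
  WR@(2,3): attacks (2,4) (2,5) (2,2) (2,1) (2,0) (3,3) (4,3) (5,3) (1,3) (0,3) [ray(0,1) blocked at (2,5)]
Union (13 distinct): (0,3) (0,5) (1,3) (1,4) (1,5) (2,0) (2,1) (2,2) (2,4) (2,5) (3,3) (4,3) (5,3)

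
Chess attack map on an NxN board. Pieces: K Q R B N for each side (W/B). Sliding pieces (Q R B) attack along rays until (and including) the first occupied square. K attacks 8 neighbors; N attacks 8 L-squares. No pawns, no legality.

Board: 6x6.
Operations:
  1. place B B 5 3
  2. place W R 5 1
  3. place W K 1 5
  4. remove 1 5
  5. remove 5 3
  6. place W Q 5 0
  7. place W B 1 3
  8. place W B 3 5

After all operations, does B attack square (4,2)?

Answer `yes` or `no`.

Answer: no

Derivation:
Op 1: place BB@(5,3)
Op 2: place WR@(5,1)
Op 3: place WK@(1,5)
Op 4: remove (1,5)
Op 5: remove (5,3)
Op 6: place WQ@(5,0)
Op 7: place WB@(1,3)
Op 8: place WB@(3,5)
Per-piece attacks for B:
B attacks (4,2): no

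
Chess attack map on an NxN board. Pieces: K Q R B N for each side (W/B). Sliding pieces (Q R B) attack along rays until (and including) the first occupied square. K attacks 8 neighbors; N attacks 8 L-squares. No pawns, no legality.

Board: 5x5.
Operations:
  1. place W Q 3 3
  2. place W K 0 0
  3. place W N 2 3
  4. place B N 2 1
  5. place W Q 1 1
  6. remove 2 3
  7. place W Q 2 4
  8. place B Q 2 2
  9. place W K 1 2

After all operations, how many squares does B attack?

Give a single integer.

Op 1: place WQ@(3,3)
Op 2: place WK@(0,0)
Op 3: place WN@(2,3)
Op 4: place BN@(2,1)
Op 5: place WQ@(1,1)
Op 6: remove (2,3)
Op 7: place WQ@(2,4)
Op 8: place BQ@(2,2)
Op 9: place WK@(1,2)
Per-piece attacks for B:
  BN@(2,1): attacks (3,3) (4,2) (1,3) (0,2) (4,0) (0,0)
  BQ@(2,2): attacks (2,3) (2,4) (2,1) (3,2) (4,2) (1,2) (3,3) (3,1) (4,0) (1,3) (0,4) (1,1) [ray(0,1) blocked at (2,4); ray(0,-1) blocked at (2,1); ray(-1,0) blocked at (1,2); ray(1,1) blocked at (3,3); ray(-1,-1) blocked at (1,1)]
Union (14 distinct): (0,0) (0,2) (0,4) (1,1) (1,2) (1,3) (2,1) (2,3) (2,4) (3,1) (3,2) (3,3) (4,0) (4,2)

Answer: 14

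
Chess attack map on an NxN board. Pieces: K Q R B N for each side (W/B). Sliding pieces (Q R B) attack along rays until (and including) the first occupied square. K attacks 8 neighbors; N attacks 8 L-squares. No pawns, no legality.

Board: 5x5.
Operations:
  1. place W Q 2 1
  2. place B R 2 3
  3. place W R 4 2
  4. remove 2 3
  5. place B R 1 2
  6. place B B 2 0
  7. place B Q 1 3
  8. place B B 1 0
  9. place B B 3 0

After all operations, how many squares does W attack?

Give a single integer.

Answer: 15

Derivation:
Op 1: place WQ@(2,1)
Op 2: place BR@(2,3)
Op 3: place WR@(4,2)
Op 4: remove (2,3)
Op 5: place BR@(1,2)
Op 6: place BB@(2,0)
Op 7: place BQ@(1,3)
Op 8: place BB@(1,0)
Op 9: place BB@(3,0)
Per-piece attacks for W:
  WQ@(2,1): attacks (2,2) (2,3) (2,4) (2,0) (3,1) (4,1) (1,1) (0,1) (3,2) (4,3) (3,0) (1,2) (1,0) [ray(0,-1) blocked at (2,0); ray(1,-1) blocked at (3,0); ray(-1,1) blocked at (1,2); ray(-1,-1) blocked at (1,0)]
  WR@(4,2): attacks (4,3) (4,4) (4,1) (4,0) (3,2) (2,2) (1,2) [ray(-1,0) blocked at (1,2)]
Union (15 distinct): (0,1) (1,0) (1,1) (1,2) (2,0) (2,2) (2,3) (2,4) (3,0) (3,1) (3,2) (4,0) (4,1) (4,3) (4,4)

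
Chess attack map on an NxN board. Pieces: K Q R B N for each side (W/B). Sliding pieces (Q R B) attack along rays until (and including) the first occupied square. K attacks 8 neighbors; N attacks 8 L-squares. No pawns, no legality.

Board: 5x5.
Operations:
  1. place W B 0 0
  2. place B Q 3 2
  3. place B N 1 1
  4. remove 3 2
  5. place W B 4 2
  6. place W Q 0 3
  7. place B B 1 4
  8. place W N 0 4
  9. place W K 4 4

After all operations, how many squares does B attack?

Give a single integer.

Op 1: place WB@(0,0)
Op 2: place BQ@(3,2)
Op 3: place BN@(1,1)
Op 4: remove (3,2)
Op 5: place WB@(4,2)
Op 6: place WQ@(0,3)
Op 7: place BB@(1,4)
Op 8: place WN@(0,4)
Op 9: place WK@(4,4)
Per-piece attacks for B:
  BN@(1,1): attacks (2,3) (3,2) (0,3) (3,0)
  BB@(1,4): attacks (2,3) (3,2) (4,1) (0,3) [ray(-1,-1) blocked at (0,3)]
Union (5 distinct): (0,3) (2,3) (3,0) (3,2) (4,1)

Answer: 5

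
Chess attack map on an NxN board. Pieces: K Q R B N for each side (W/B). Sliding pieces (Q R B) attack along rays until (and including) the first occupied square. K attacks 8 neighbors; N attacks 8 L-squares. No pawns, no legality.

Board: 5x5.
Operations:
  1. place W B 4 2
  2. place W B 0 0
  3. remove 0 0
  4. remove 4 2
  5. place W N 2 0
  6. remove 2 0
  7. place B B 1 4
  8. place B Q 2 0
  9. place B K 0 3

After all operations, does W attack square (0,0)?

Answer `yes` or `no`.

Answer: no

Derivation:
Op 1: place WB@(4,2)
Op 2: place WB@(0,0)
Op 3: remove (0,0)
Op 4: remove (4,2)
Op 5: place WN@(2,0)
Op 6: remove (2,0)
Op 7: place BB@(1,4)
Op 8: place BQ@(2,0)
Op 9: place BK@(0,3)
Per-piece attacks for W:
W attacks (0,0): no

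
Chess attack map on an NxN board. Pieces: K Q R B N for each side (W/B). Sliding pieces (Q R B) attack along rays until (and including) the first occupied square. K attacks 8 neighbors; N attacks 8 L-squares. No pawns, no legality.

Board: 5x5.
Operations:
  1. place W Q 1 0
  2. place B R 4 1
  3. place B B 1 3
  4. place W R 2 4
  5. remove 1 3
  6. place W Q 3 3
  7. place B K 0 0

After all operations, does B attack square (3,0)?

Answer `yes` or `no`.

Answer: no

Derivation:
Op 1: place WQ@(1,0)
Op 2: place BR@(4,1)
Op 3: place BB@(1,3)
Op 4: place WR@(2,4)
Op 5: remove (1,3)
Op 6: place WQ@(3,3)
Op 7: place BK@(0,0)
Per-piece attacks for B:
  BK@(0,0): attacks (0,1) (1,0) (1,1)
  BR@(4,1): attacks (4,2) (4,3) (4,4) (4,0) (3,1) (2,1) (1,1) (0,1)
B attacks (3,0): no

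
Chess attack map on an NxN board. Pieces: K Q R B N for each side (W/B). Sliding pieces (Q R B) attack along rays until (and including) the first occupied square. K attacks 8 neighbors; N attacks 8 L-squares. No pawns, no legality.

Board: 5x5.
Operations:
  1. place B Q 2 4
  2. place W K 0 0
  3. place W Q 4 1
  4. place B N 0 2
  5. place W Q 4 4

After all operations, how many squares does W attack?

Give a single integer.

Answer: 19

Derivation:
Op 1: place BQ@(2,4)
Op 2: place WK@(0,0)
Op 3: place WQ@(4,1)
Op 4: place BN@(0,2)
Op 5: place WQ@(4,4)
Per-piece attacks for W:
  WK@(0,0): attacks (0,1) (1,0) (1,1)
  WQ@(4,1): attacks (4,2) (4,3) (4,4) (4,0) (3,1) (2,1) (1,1) (0,1) (3,2) (2,3) (1,4) (3,0) [ray(0,1) blocked at (4,4)]
  WQ@(4,4): attacks (4,3) (4,2) (4,1) (3,4) (2,4) (3,3) (2,2) (1,1) (0,0) [ray(0,-1) blocked at (4,1); ray(-1,0) blocked at (2,4); ray(-1,-1) blocked at (0,0)]
Union (19 distinct): (0,0) (0,1) (1,0) (1,1) (1,4) (2,1) (2,2) (2,3) (2,4) (3,0) (3,1) (3,2) (3,3) (3,4) (4,0) (4,1) (4,2) (4,3) (4,4)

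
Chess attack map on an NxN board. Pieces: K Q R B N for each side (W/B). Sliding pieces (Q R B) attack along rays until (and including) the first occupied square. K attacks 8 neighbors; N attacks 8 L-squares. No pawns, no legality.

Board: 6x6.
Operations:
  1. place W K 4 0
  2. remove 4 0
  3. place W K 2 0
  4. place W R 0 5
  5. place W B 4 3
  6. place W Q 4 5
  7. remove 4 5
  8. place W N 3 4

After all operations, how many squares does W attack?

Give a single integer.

Answer: 23

Derivation:
Op 1: place WK@(4,0)
Op 2: remove (4,0)
Op 3: place WK@(2,0)
Op 4: place WR@(0,5)
Op 5: place WB@(4,3)
Op 6: place WQ@(4,5)
Op 7: remove (4,5)
Op 8: place WN@(3,4)
Per-piece attacks for W:
  WR@(0,5): attacks (0,4) (0,3) (0,2) (0,1) (0,0) (1,5) (2,5) (3,5) (4,5) (5,5)
  WK@(2,0): attacks (2,1) (3,0) (1,0) (3,1) (1,1)
  WN@(3,4): attacks (5,5) (1,5) (4,2) (5,3) (2,2) (1,3)
  WB@(4,3): attacks (5,4) (5,2) (3,4) (3,2) (2,1) (1,0) [ray(-1,1) blocked at (3,4)]
Union (23 distinct): (0,0) (0,1) (0,2) (0,3) (0,4) (1,0) (1,1) (1,3) (1,5) (2,1) (2,2) (2,5) (3,0) (3,1) (3,2) (3,4) (3,5) (4,2) (4,5) (5,2) (5,3) (5,4) (5,5)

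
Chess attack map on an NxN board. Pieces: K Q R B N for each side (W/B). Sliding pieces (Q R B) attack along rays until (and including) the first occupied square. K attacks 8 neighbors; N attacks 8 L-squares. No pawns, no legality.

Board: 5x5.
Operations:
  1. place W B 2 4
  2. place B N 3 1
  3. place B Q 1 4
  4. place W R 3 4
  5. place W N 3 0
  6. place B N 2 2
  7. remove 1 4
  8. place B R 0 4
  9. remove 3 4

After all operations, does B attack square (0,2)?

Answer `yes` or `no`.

Answer: yes

Derivation:
Op 1: place WB@(2,4)
Op 2: place BN@(3,1)
Op 3: place BQ@(1,4)
Op 4: place WR@(3,4)
Op 5: place WN@(3,0)
Op 6: place BN@(2,2)
Op 7: remove (1,4)
Op 8: place BR@(0,4)
Op 9: remove (3,4)
Per-piece attacks for B:
  BR@(0,4): attacks (0,3) (0,2) (0,1) (0,0) (1,4) (2,4) [ray(1,0) blocked at (2,4)]
  BN@(2,2): attacks (3,4) (4,3) (1,4) (0,3) (3,0) (4,1) (1,0) (0,1)
  BN@(3,1): attacks (4,3) (2,3) (1,2) (1,0)
B attacks (0,2): yes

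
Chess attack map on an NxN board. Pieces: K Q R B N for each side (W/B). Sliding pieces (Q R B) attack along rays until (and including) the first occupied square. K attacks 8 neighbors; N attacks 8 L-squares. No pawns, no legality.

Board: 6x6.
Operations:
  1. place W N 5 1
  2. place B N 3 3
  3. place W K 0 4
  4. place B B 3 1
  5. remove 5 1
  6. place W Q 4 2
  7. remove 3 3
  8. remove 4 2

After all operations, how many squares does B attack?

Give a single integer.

Op 1: place WN@(5,1)
Op 2: place BN@(3,3)
Op 3: place WK@(0,4)
Op 4: place BB@(3,1)
Op 5: remove (5,1)
Op 6: place WQ@(4,2)
Op 7: remove (3,3)
Op 8: remove (4,2)
Per-piece attacks for B:
  BB@(3,1): attacks (4,2) (5,3) (4,0) (2,2) (1,3) (0,4) (2,0) [ray(-1,1) blocked at (0,4)]
Union (7 distinct): (0,4) (1,3) (2,0) (2,2) (4,0) (4,2) (5,3)

Answer: 7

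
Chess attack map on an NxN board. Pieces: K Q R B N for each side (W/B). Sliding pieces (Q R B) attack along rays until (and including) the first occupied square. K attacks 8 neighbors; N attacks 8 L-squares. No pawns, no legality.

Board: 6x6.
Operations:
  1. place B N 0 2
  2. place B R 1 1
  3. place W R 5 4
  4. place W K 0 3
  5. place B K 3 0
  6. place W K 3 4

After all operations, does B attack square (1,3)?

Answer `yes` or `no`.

Op 1: place BN@(0,2)
Op 2: place BR@(1,1)
Op 3: place WR@(5,4)
Op 4: place WK@(0,3)
Op 5: place BK@(3,0)
Op 6: place WK@(3,4)
Per-piece attacks for B:
  BN@(0,2): attacks (1,4) (2,3) (1,0) (2,1)
  BR@(1,1): attacks (1,2) (1,3) (1,4) (1,5) (1,0) (2,1) (3,1) (4,1) (5,1) (0,1)
  BK@(3,0): attacks (3,1) (4,0) (2,0) (4,1) (2,1)
B attacks (1,3): yes

Answer: yes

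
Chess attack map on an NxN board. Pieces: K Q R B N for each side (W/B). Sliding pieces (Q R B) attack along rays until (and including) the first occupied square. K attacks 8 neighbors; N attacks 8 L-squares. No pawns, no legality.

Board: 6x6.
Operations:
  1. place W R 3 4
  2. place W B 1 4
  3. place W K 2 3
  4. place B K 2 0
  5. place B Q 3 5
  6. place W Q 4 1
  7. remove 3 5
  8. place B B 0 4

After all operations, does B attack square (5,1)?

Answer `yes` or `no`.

Answer: no

Derivation:
Op 1: place WR@(3,4)
Op 2: place WB@(1,4)
Op 3: place WK@(2,3)
Op 4: place BK@(2,0)
Op 5: place BQ@(3,5)
Op 6: place WQ@(4,1)
Op 7: remove (3,5)
Op 8: place BB@(0,4)
Per-piece attacks for B:
  BB@(0,4): attacks (1,5) (1,3) (2,2) (3,1) (4,0)
  BK@(2,0): attacks (2,1) (3,0) (1,0) (3,1) (1,1)
B attacks (5,1): no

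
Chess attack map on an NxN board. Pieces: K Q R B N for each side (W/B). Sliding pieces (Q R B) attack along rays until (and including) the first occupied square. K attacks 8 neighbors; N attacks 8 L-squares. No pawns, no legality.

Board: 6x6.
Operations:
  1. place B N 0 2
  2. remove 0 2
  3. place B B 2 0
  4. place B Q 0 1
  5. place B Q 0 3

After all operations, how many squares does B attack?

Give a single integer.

Op 1: place BN@(0,2)
Op 2: remove (0,2)
Op 3: place BB@(2,0)
Op 4: place BQ@(0,1)
Op 5: place BQ@(0,3)
Per-piece attacks for B:
  BQ@(0,1): attacks (0,2) (0,3) (0,0) (1,1) (2,1) (3,1) (4,1) (5,1) (1,2) (2,3) (3,4) (4,5) (1,0) [ray(0,1) blocked at (0,3)]
  BQ@(0,3): attacks (0,4) (0,5) (0,2) (0,1) (1,3) (2,3) (3,3) (4,3) (5,3) (1,4) (2,5) (1,2) (2,1) (3,0) [ray(0,-1) blocked at (0,1)]
  BB@(2,0): attacks (3,1) (4,2) (5,3) (1,1) (0,2)
Union (24 distinct): (0,0) (0,1) (0,2) (0,3) (0,4) (0,5) (1,0) (1,1) (1,2) (1,3) (1,4) (2,1) (2,3) (2,5) (3,0) (3,1) (3,3) (3,4) (4,1) (4,2) (4,3) (4,5) (5,1) (5,3)

Answer: 24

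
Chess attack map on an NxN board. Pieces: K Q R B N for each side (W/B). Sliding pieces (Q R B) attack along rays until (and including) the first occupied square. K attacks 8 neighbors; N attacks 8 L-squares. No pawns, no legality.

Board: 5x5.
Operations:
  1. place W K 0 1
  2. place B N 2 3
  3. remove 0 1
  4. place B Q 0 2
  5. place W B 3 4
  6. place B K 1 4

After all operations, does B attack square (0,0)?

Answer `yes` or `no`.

Op 1: place WK@(0,1)
Op 2: place BN@(2,3)
Op 3: remove (0,1)
Op 4: place BQ@(0,2)
Op 5: place WB@(3,4)
Op 6: place BK@(1,4)
Per-piece attacks for B:
  BQ@(0,2): attacks (0,3) (0,4) (0,1) (0,0) (1,2) (2,2) (3,2) (4,2) (1,3) (2,4) (1,1) (2,0)
  BK@(1,4): attacks (1,3) (2,4) (0,4) (2,3) (0,3)
  BN@(2,3): attacks (4,4) (0,4) (3,1) (4,2) (1,1) (0,2)
B attacks (0,0): yes

Answer: yes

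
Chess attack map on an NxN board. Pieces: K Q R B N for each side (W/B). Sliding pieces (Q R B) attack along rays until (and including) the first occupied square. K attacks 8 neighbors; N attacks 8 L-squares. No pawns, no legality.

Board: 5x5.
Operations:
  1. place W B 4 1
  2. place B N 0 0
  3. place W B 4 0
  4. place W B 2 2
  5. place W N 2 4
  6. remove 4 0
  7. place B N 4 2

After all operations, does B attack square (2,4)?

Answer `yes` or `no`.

Answer: no

Derivation:
Op 1: place WB@(4,1)
Op 2: place BN@(0,0)
Op 3: place WB@(4,0)
Op 4: place WB@(2,2)
Op 5: place WN@(2,4)
Op 6: remove (4,0)
Op 7: place BN@(4,2)
Per-piece attacks for B:
  BN@(0,0): attacks (1,2) (2,1)
  BN@(4,2): attacks (3,4) (2,3) (3,0) (2,1)
B attacks (2,4): no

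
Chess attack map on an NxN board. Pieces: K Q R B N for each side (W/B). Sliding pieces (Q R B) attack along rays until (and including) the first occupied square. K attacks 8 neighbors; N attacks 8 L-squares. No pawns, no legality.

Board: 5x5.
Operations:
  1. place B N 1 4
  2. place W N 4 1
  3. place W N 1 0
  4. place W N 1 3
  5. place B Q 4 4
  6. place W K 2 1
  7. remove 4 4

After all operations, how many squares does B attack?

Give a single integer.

Op 1: place BN@(1,4)
Op 2: place WN@(4,1)
Op 3: place WN@(1,0)
Op 4: place WN@(1,3)
Op 5: place BQ@(4,4)
Op 6: place WK@(2,1)
Op 7: remove (4,4)
Per-piece attacks for B:
  BN@(1,4): attacks (2,2) (3,3) (0,2)
Union (3 distinct): (0,2) (2,2) (3,3)

Answer: 3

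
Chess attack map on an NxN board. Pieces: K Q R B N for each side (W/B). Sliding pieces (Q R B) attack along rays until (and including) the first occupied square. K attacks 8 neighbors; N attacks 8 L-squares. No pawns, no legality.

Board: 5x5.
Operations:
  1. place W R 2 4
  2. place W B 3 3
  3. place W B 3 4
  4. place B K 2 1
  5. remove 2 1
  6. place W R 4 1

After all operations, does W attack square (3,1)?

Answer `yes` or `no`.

Answer: yes

Derivation:
Op 1: place WR@(2,4)
Op 2: place WB@(3,3)
Op 3: place WB@(3,4)
Op 4: place BK@(2,1)
Op 5: remove (2,1)
Op 6: place WR@(4,1)
Per-piece attacks for W:
  WR@(2,4): attacks (2,3) (2,2) (2,1) (2,0) (3,4) (1,4) (0,4) [ray(1,0) blocked at (3,4)]
  WB@(3,3): attacks (4,4) (4,2) (2,4) (2,2) (1,1) (0,0) [ray(-1,1) blocked at (2,4)]
  WB@(3,4): attacks (4,3) (2,3) (1,2) (0,1)
  WR@(4,1): attacks (4,2) (4,3) (4,4) (4,0) (3,1) (2,1) (1,1) (0,1)
W attacks (3,1): yes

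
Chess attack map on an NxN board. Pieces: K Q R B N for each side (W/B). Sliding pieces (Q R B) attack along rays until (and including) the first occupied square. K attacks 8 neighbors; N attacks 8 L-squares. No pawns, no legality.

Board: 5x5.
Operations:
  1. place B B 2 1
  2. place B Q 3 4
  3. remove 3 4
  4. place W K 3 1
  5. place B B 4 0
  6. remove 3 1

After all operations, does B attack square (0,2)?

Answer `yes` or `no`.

Op 1: place BB@(2,1)
Op 2: place BQ@(3,4)
Op 3: remove (3,4)
Op 4: place WK@(3,1)
Op 5: place BB@(4,0)
Op 6: remove (3,1)
Per-piece attacks for B:
  BB@(2,1): attacks (3,2) (4,3) (3,0) (1,2) (0,3) (1,0)
  BB@(4,0): attacks (3,1) (2,2) (1,3) (0,4)
B attacks (0,2): no

Answer: no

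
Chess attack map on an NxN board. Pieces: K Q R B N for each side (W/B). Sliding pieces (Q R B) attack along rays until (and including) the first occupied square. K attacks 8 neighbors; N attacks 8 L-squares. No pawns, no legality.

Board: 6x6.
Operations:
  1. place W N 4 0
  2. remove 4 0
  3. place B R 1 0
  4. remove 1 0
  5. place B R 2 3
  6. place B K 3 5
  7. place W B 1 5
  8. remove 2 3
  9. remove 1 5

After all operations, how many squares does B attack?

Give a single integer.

Answer: 5

Derivation:
Op 1: place WN@(4,0)
Op 2: remove (4,0)
Op 3: place BR@(1,0)
Op 4: remove (1,0)
Op 5: place BR@(2,3)
Op 6: place BK@(3,5)
Op 7: place WB@(1,5)
Op 8: remove (2,3)
Op 9: remove (1,5)
Per-piece attacks for B:
  BK@(3,5): attacks (3,4) (4,5) (2,5) (4,4) (2,4)
Union (5 distinct): (2,4) (2,5) (3,4) (4,4) (4,5)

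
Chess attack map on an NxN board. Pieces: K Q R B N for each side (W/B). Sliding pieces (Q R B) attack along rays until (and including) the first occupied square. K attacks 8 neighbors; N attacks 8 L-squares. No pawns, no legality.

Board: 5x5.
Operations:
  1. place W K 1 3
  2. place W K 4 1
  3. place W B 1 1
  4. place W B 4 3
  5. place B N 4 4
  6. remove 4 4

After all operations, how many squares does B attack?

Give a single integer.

Op 1: place WK@(1,3)
Op 2: place WK@(4,1)
Op 3: place WB@(1,1)
Op 4: place WB@(4,3)
Op 5: place BN@(4,4)
Op 6: remove (4,4)
Per-piece attacks for B:
Union (0 distinct): (none)

Answer: 0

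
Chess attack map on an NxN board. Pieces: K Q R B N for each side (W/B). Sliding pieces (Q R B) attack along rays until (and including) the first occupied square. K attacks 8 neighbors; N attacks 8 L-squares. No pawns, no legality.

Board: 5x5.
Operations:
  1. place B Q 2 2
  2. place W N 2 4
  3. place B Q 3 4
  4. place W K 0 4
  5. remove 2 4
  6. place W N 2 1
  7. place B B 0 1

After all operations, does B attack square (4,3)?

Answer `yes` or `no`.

Answer: yes

Derivation:
Op 1: place BQ@(2,2)
Op 2: place WN@(2,4)
Op 3: place BQ@(3,4)
Op 4: place WK@(0,4)
Op 5: remove (2,4)
Op 6: place WN@(2,1)
Op 7: place BB@(0,1)
Per-piece attacks for B:
  BB@(0,1): attacks (1,2) (2,3) (3,4) (1,0) [ray(1,1) blocked at (3,4)]
  BQ@(2,2): attacks (2,3) (2,4) (2,1) (3,2) (4,2) (1,2) (0,2) (3,3) (4,4) (3,1) (4,0) (1,3) (0,4) (1,1) (0,0) [ray(0,-1) blocked at (2,1); ray(-1,1) blocked at (0,4)]
  BQ@(3,4): attacks (3,3) (3,2) (3,1) (3,0) (4,4) (2,4) (1,4) (0,4) (4,3) (2,3) (1,2) (0,1) [ray(-1,0) blocked at (0,4); ray(-1,-1) blocked at (0,1)]
B attacks (4,3): yes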